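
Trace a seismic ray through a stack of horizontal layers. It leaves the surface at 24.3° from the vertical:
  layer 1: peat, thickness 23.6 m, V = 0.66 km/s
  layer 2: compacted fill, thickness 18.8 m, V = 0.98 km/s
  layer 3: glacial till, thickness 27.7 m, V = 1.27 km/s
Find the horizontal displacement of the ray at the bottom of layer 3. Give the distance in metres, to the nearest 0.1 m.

Apply Snell's law at each interface; in layer i the horizontal offset is hᵢ·tan θᵢ.
Layer 1: θ = 24.30°; offset = 23.6·tan 24.30° = 10.656 m.
Layer 2: sin θ = 0.98·sin 24.3°/0.66 = 0.6110, θ = 37.66°; offset = 18.8·tan 37.66° = 14.512 m.
Layer 3: sin θ = 1.27·sin 24.3°/0.66 = 0.7919, θ = 52.36°; offset = 27.7·tan 52.36° = 35.916 m.
Summing the layer offsets gives 61.084 m.

61.1 m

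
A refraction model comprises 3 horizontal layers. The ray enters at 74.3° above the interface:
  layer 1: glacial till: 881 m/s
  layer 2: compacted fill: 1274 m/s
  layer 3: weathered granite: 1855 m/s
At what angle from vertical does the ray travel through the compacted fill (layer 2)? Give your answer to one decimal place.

23.0°

From the normal: θ₁ = 90° − 74.3° = 15.7°.
Snell's law across each interface conserves sin θ / V, so sin θ_2 = V_2·sin θ₁/V₁.
sin θ_2 = 1274 × sin 15.7° / 881 = 0.3913.
θ_2 = arcsin 0.3913 = 23.04°.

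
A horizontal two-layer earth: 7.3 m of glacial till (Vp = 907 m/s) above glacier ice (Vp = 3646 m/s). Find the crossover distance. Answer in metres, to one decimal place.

x_cross = 2h·√((V₂+V₁)/(V₂−V₁)).
(V₂+V₁)/(V₂−V₁) = (3646+907)/(3646−907) = 1.6623; √ = 1.2893.
x_cross = 2·7.3·1.2893 = 18.82 m.

18.8 m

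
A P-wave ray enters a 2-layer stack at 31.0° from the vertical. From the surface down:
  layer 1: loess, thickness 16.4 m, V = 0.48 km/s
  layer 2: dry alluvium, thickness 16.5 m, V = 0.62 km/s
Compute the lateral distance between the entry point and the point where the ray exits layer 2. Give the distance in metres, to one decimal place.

Apply Snell's law at each interface; in layer i the horizontal offset is hᵢ·tan θᵢ.
Layer 1: θ = 31.00°; offset = 16.4·tan 31.00° = 9.854 m.
Layer 2: sin θ = 0.62·sin 31.0°/0.48 = 0.6653, θ = 41.70°; offset = 16.5·tan 41.70° = 14.702 m.
Σ offsets = 24.556 m.

24.6 m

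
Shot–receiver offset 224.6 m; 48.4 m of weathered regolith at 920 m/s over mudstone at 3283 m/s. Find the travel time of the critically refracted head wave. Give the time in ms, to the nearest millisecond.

θ_c = arcsin(V₁/V₂) = arcsin(920/3283) = 16.27°, cos θ_c = 0.9599.
Intercept time tᵢ = 2h cos θ_c / V₁ = 2·48.4·0.9599/920 = 0.10100 s.
t = x/V₂ + tᵢ = 224.6/3283 + 0.10100 = 0.16941 s.

169 ms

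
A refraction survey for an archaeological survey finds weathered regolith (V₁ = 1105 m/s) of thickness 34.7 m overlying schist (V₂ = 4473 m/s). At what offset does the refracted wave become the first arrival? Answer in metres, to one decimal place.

θ_c = arcsin(1105/4473) = 14.30°, so cos θ_c = 0.9690 and tᵢ = 2h cos θ_c/V₁ = 0.0609 s.
At crossover x/V₁ = x/V₂ + tᵢ ⇒ x = tᵢ/(1/V₁ − 1/V₂) = 0.06086/(9.0498e-04 − 2.2356e-04) = 89.31 m.

89.3 m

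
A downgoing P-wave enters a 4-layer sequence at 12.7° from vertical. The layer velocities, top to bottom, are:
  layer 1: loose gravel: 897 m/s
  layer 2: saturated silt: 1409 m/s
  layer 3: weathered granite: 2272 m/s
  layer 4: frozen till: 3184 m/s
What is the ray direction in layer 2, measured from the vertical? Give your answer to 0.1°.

Ray parameter p = sin 12.7° / 897 = 2.4509e-04 s/m.
sin θ_2 = p·V_2 = 2.4509e-04 × 1409 = 0.3453.
θ_2 = arcsin 0.3453 = 20.20°.

20.2°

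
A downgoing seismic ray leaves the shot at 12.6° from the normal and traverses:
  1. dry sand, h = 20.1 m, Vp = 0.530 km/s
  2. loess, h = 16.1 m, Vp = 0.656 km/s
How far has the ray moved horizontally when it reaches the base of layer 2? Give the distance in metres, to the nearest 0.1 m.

9.0 m

p = sin θ₁/V₁ = sin 12.6°/0.530 = 4.1159e-01 s/km is conserved through the stack.
Layer 1: θ = 12.60°; offset = 20.1·tan 12.60° = 4.493 m.
Layer 2: sin θ = p·0.656 = 0.2700 → θ = 15.66°; offset = 16.1·tan 15.66° = 4.515 m.
Σ offsets = 9.008 m.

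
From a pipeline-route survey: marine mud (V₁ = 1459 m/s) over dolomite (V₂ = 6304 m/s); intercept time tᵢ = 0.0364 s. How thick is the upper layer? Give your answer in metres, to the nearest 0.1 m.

h = tᵢ·V₁·V₂ / (2·√(V₂²−V₁²)).
√(V₂²−V₁²) = √(6304² − 1459²) = 6132.8 m/s.
h = 0.0364 s × 1459 × 6304 / (2 × 6132.8) = 27.29 m.

27.3 m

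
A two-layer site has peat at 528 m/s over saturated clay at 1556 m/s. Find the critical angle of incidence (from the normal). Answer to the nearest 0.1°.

19.8°

At critical incidence the refracted ray runs along the interface (θ₂ = 90°), so sin θ_c = V₁/V₂.
θ_c = arcsin(528/1556) = arcsin 0.3393 = 19.84°.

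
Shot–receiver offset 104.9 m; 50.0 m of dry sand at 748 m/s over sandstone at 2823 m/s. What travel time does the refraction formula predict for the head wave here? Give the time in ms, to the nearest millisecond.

θ_c = arcsin(V₁/V₂) = arcsin(748/2823) = 15.36°, cos θ_c = 0.9643.
Intercept time tᵢ = 2h cos θ_c / V₁ = 2·50.0·0.9643/748 = 0.12891 s.
t = x/V₂ + tᵢ = 104.9/2823 + 0.12891 = 0.16607 s.

166 ms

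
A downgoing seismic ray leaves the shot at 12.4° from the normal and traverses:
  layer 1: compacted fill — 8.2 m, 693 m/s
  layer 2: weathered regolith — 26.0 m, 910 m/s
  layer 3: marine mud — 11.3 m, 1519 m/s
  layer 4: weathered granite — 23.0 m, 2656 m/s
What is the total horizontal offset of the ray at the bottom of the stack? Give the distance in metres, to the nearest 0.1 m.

Apply Snell's law at each interface; in layer i the horizontal offset is hᵢ·tan θᵢ.
Layer 1: θ = 12.40°; offset = 8.2·tan 12.40° = 1.803 m.
Layer 2: sin θ = 910·sin 12.4°/693 = 0.2820, θ = 16.38°; offset = 26.0·tan 16.38° = 7.641 m.
Layer 3: sin θ = 1519·sin 12.4°/693 = 0.4707, θ = 28.08°; offset = 11.3·tan 28.08° = 6.028 m.
Layer 4: sin θ = 2656·sin 12.4°/693 = 0.8230, θ = 55.39°; offset = 23.0·tan 55.39° = 33.323 m.
Summing the layer offsets gives 48.795 m.

48.8 m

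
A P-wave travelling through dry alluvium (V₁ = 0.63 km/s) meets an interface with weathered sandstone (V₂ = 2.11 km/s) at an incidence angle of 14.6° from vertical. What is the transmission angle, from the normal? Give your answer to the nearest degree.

58°

Snell's law: sin θ₂ = (V₂/V₁)·sin θ₁ = (2.11/0.63)·sin 14.6° = 0.8442.
θ₂ = sin⁻¹(0.8442) = 57.59° (from vertical).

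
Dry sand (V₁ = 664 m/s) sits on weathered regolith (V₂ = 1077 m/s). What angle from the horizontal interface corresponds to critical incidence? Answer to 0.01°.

51.94°

Critical incidence: sin θ_c = V₁/V₂ = 664/1077 = 0.6165.
θ_c = arcsin 0.6165 = 38.06°.
Measured from the interface: 90° − 38.06° = 51.94°.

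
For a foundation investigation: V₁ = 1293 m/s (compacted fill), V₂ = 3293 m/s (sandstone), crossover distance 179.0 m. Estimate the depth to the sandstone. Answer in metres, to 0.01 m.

h = (x_cross/2)·√((V₂−V₁)/(V₂+V₁)).
(V₂−V₁)/(V₂+V₁) = (3293−1293)/(3293+1293) = 0.4361; √ = 0.6604.
h = (179.0/2)·0.6604 = 59.10 m.

59.10 m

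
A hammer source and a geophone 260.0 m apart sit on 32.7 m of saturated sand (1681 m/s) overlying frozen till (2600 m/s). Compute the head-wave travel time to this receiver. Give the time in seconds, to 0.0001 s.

0.1297 s

t = x/V₂ + 2h·√(V₂²−V₁²)/(V₁V₂).
√(V₂²−V₁²) = √(2600²−1681²) = 1983.5 m/s; delay term = 2·32.7·1983.5/(1681·2600) = 0.02968 s.
t = 260.0/2600 + 0.02968 = 0.12968 s.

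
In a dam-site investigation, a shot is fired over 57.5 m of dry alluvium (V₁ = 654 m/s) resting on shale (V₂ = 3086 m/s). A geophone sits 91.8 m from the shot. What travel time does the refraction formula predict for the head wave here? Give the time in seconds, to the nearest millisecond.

0.202 s

θ_c = arcsin(V₁/V₂) = arcsin(654/3086) = 12.24°, cos θ_c = 0.9773.
Intercept time tᵢ = 2h cos θ_c / V₁ = 2·57.5·0.9773/654 = 0.17185 s.
t = x/V₂ + tᵢ = 91.8/3086 + 0.17185 = 0.20159 s.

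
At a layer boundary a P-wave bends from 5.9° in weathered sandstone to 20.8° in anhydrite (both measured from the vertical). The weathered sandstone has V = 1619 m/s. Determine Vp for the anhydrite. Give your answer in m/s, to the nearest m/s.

Snell's law: sin 5.9°/V₁ = sin 20.8°/V₂.
V₂ = V₁·sin 20.8°/sin 5.9° = 1619 × 3.4546 = 5593.00 m/s.

5593 m/s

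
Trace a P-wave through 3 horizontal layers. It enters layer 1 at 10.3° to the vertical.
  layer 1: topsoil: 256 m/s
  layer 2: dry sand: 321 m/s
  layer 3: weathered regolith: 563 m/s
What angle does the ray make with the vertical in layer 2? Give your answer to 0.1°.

13.0°

Snell's law across each interface conserves sin θ / V, so sin θ_2 = V_2·sin θ₁/V₁.
sin θ_2 = 321 × sin 10.3° / 256 = 0.2242.
θ_2 = 12.96° from the vertical.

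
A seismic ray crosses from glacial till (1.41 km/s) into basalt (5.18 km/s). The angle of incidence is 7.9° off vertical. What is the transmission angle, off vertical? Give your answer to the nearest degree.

sin θ₁/V₁ = sin θ₂/V₂ ⇒ sin θ₂ = 5.18·sin 7.9°/1.41 = 5.18·0.1374/1.41 = 0.5049.
θ₂ = sin⁻¹(0.5049) = 30.33° (from vertical).

30°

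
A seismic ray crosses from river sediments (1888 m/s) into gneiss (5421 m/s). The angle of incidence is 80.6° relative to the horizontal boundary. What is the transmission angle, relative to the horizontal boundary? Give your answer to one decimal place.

Convert to the normal: θ₁ = 90° − 80.6° = 9.4°.
Snell's law: sin θ₂ = (V₂/V₁)·sin θ₁ = (5421/1888)·sin 9.4° = 0.4690.
θ₂ = arcsin 0.4690 = 27.97° from the normal.
From the interface: 90° − 27.97° = 62.03°.

62.0°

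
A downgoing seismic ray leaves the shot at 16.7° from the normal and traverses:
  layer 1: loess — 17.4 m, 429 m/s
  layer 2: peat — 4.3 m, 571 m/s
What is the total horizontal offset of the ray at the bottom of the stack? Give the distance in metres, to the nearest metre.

7 m

Ray parameter p = sin 16.7° / 429 m/s = 6.6984e-04 s/m.
Layer 1: θ = 16.70°; offset = 17.4·tan 16.70° = 5.220 m.
Layer 2: sin θ = p·571 = 0.3825 → θ = 22.49°; offset = 4.3·tan 22.49° = 1.780 m.
Summing the layer offsets gives 7.000 m.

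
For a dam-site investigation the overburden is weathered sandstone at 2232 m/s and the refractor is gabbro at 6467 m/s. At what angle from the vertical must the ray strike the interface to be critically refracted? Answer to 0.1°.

20.2°

Critical incidence: sin θ_c = V₁/V₂ = 2232/6467 = 0.3451.
θ_c = arcsin 0.3451 = 20.19°.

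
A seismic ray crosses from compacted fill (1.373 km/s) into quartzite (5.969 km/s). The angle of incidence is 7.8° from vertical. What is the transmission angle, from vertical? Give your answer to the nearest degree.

Snell's law: sin θ₂ = (V₂/V₁)·sin θ₁ = (5.969/1.373)·sin 7.8° = 0.5900.
θ₂ = sin⁻¹(0.5900) = 36.16° (from vertical).

36°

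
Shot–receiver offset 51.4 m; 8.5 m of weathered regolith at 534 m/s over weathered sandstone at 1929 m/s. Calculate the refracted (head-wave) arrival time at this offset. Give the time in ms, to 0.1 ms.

t = x/V₂ + 2h·√(V₂²−V₁²)/(V₁V₂).
√(V₂²−V₁²) = √(1929²−534²) = 1853.6 m/s; delay term = 2·8.5·1853.6/(534·1929) = 0.03059 s.
t = 51.4/1929 + 0.03059 = 0.05724 s.

57.2 ms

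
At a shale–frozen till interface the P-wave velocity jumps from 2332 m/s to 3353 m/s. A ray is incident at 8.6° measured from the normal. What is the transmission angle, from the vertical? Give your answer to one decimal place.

Snell's law: sin θ₂ = (V₂/V₁)·sin θ₁ = (3353/2332)·sin 8.6° = 0.2150.
θ₂ = arcsin 0.2150 = 12.42° from the normal.

12.4°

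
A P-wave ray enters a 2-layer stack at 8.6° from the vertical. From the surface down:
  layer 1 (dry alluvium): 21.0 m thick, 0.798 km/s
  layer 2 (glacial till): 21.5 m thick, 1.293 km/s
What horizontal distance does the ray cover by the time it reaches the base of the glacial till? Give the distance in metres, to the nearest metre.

Ray parameter p = sin 8.6° / 0.798 km/s = 1.8739e-01 s/km.
Layer 1: θ = 8.60°; offset = 21.0·tan 8.60° = 3.176 m.
Layer 2: sin θ = p·1.293 = 0.2423 → θ = 14.02°; offset = 21.5·tan 14.02° = 5.369 m.
Total horizontal offset = 8.545 m.

9 m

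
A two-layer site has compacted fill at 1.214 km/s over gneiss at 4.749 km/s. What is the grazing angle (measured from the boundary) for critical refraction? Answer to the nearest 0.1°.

Critical incidence: sin θ_c = V₁/V₂ = 1.214/4.749 = 0.2556.
θ_c = arcsin 0.2556 = 14.81°.
Measured from the interface: 90° − 14.81° = 75.19°.

75.2°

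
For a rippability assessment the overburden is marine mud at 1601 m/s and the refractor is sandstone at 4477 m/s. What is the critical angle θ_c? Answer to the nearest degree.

21°

At critical incidence the refracted ray runs along the interface (θ₂ = 90°), so sin θ_c = V₁/V₂.
θ_c = arcsin(1601/4477) = arcsin 0.3576 = 20.95°.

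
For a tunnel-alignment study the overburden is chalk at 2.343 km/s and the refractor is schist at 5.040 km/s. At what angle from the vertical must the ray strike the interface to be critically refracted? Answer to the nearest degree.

28°

Critical incidence: sin θ_c = V₁/V₂ = 2.343/5.040 = 0.4649.
θ_c = arcsin 0.4649 = 27.70°.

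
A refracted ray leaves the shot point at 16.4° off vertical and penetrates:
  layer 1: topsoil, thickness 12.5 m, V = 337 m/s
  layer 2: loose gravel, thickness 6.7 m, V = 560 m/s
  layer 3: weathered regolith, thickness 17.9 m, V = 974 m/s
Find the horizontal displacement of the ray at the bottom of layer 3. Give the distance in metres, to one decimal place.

32.5 m

Apply Snell's law at each interface; in layer i the horizontal offset is hᵢ·tan θᵢ.
Layer 1: θ = 16.40°; offset = 12.5·tan 16.40° = 3.679 m.
Layer 2: sin θ = 560·sin 16.4°/337 = 0.4692, θ = 27.98°; offset = 6.7·tan 27.98° = 3.560 m.
Layer 3: sin θ = 974·sin 16.4°/337 = 0.8160, θ = 54.69°; offset = 17.9·tan 54.69° = 25.271 m.
Total horizontal offset = 32.509 m.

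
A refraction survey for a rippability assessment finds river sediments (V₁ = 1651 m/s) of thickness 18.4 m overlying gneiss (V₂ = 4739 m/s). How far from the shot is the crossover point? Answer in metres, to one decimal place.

52.9 m

x_cross = 2h·√((V₂+V₁)/(V₂−V₁)).
(V₂+V₁)/(V₂−V₁) = (4739+1651)/(4739−1651) = 2.0693; √ = 1.4385.
x_cross = 2·18.4·1.4385 = 52.94 m.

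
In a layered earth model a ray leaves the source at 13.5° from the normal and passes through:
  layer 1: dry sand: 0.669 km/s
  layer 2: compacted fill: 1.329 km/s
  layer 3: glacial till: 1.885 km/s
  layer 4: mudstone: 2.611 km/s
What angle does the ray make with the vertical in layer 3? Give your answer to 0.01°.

41.13°

Ray parameter p = sin 13.5° / 0.669 = 3.4895e-01 s/km.
sin θ_3 = p·V_3 = 3.4895e-01 × 1.885 = 0.6578.
θ_3 = arcsin 0.6578 = 41.13°.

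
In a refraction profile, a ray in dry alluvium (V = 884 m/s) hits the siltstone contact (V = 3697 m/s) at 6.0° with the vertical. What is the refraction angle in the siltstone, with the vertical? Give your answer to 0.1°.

Snell's law: sin θ₂ = (V₂/V₁)·sin θ₁ = (3697/884)·sin 6.0° = 0.4372.
θ₂ = sin⁻¹(0.4372) = 25.92° (from vertical).

25.9°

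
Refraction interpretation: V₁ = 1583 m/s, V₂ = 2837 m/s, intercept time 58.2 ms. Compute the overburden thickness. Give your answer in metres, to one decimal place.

55.5 m

h = tᵢ·V₁·V₂ / (2·√(V₂²−V₁²)).
√(V₂²−V₁²) = √(2837² − 1583²) = 2354.3 m/s.
h = 0.0582 s × 1583 × 2837 / (2 × 2354.3) = 55.51 m.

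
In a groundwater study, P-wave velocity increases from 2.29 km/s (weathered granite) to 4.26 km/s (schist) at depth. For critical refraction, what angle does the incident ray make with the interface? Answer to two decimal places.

At critical incidence the refracted ray runs along the interface (θ₂ = 90°), so sin θ_c = V₁/V₂.
θ_c = arcsin(2.29/4.26) = arcsin 0.5376 = 32.52°.
Measured from the interface: 90° − 32.52° = 57.48°.

57.48°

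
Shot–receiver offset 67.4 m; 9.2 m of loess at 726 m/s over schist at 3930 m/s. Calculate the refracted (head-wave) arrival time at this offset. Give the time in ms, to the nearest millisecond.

θ_c = arcsin(V₁/V₂) = arcsin(726/3930) = 10.65°, cos θ_c = 0.9828.
Intercept time tᵢ = 2h cos θ_c / V₁ = 2·9.2·0.9828/726 = 0.02491 s.
t = x/V₂ + tᵢ = 67.4/3930 + 0.02491 = 0.04206 s.

42 ms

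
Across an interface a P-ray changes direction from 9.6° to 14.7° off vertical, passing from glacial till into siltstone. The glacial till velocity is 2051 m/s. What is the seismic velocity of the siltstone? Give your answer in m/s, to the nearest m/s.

Snell's law: sin 9.6°/V₁ = sin 14.7°/V₂.
V₂ = V₁·sin 14.7°/sin 9.6° = 2051 × 1.5216 = 3120.83 m/s.

3121 m/s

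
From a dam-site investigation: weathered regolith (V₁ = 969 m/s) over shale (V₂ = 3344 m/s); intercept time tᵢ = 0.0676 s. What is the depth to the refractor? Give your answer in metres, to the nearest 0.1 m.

θ_c = arcsin(969/3344) = 16.84°; cos θ_c = 0.9571.
tᵢ = 2h cos θ_c/V₁ ⇒ h = tᵢ·V₁/(2 cos θ_c) = 0.0676·969/(2·0.9571) = 34.22 m.

34.2 m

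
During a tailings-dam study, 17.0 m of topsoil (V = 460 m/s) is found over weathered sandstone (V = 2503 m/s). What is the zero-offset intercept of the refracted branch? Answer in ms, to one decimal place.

72.7 ms

θ_c = arcsin(V₁/V₂) = arcsin(460/2503) = 10.59°; cos θ_c = 0.9830.
tᵢ = 2h·cos θ_c / V₁ = 2·17.0·0.9830 / 460 = 0.07265 s.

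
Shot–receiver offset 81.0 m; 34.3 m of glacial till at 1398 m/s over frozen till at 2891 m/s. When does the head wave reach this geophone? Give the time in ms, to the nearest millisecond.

θ_c = arcsin(V₁/V₂) = arcsin(1398/2891) = 28.92°, cos θ_c = 0.8753.
Intercept time tᵢ = 2h cos θ_c / V₁ = 2·34.3·0.8753/1398 = 0.04295 s.
t = x/V₂ + tᵢ = 81.0/2891 + 0.04295 = 0.07097 s.

71 ms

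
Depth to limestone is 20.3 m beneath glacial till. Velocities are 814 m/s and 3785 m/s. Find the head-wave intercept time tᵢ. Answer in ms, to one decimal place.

48.7 ms

tᵢ = 2h·√(V₂²−V₁²)/(V₁V₂).
√(V₂²−V₁²) = √(3785²−814²) = 3696.4 m/s.
tᵢ = 2·20.3·3696.4/(814·3785) = 0.04871 s.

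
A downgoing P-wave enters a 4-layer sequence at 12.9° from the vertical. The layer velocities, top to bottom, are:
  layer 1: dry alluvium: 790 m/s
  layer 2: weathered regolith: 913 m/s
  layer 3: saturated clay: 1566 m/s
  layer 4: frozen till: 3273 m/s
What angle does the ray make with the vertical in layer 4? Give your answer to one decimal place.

67.7°

Snell's law across each interface conserves sin θ / V, so sin θ_4 = V_4·sin θ₁/V₁.
sin θ_4 = 3273 × sin 12.9° / 790 = 0.9249.
θ_4 = 67.66° from the vertical.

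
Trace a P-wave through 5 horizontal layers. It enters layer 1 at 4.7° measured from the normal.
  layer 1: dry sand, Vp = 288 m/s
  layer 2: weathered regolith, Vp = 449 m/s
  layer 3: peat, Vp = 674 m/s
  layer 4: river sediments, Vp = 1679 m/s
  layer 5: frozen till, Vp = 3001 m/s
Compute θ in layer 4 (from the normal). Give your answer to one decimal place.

28.5°

Ray parameter p = sin 4.7° / 288 = 2.8451e-04 s/m.
sin θ_4 = p·V_4 = 2.8451e-04 × 1679 = 0.4777.
θ_4 = arcsin 0.4777 = 28.53°.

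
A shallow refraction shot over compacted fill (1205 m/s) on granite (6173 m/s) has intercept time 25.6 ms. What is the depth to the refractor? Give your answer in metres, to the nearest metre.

θ_c = arcsin(1205/6173) = 11.26°; cos θ_c = 0.9808.
tᵢ = 2h cos θ_c/V₁ ⇒ h = tᵢ·V₁/(2 cos θ_c) = 0.0256·1205/(2·0.9808) = 15.73 m.

16 m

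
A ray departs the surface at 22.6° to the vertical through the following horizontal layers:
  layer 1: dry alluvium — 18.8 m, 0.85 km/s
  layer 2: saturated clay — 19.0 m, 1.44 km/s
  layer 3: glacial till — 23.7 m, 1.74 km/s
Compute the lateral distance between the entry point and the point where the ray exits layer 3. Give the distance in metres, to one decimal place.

p = sin θ₁/V₁ = sin 22.6°/0.85 = 4.5211e-01 s/km is conserved through the stack.
Layer 1: θ = 22.60°; offset = 18.8·tan 22.60° = 7.826 m.
Layer 2: sin θ = p·1.44 = 0.6510 → θ = 40.62°; offset = 19.0·tan 40.62° = 16.297 m.
Layer 3: sin θ = p·1.74 = 0.7867 → θ = 51.88°; offset = 23.7·tan 51.88° = 30.200 m.
Summing the layer offsets gives 54.322 m.

54.3 m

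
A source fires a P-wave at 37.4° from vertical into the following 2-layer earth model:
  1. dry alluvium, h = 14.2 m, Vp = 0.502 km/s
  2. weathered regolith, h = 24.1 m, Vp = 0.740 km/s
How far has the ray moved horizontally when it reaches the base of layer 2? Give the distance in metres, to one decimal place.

Apply Snell's law at each interface; in layer i the horizontal offset is hᵢ·tan θᵢ.
Layer 1: θ = 37.40°; offset = 14.2·tan 37.40° = 10.857 m.
Layer 2: sin θ = 0.740·sin 37.4°/0.502 = 0.8953, θ = 63.55°; offset = 24.1·tan 63.55° = 48.446 m.
Summing the layer offsets gives 59.303 m.

59.3 m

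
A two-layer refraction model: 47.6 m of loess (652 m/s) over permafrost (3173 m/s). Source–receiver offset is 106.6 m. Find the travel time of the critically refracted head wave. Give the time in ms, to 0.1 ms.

t = x/V₂ + 2h·√(V₂²−V₁²)/(V₁V₂).
√(V₂²−V₁²) = √(3173²−652²) = 3105.3 m/s; delay term = 2·47.6·3105.3/(652·3173) = 0.14290 s.
t = 106.6/3173 + 0.14290 = 0.17649 s.

176.5 ms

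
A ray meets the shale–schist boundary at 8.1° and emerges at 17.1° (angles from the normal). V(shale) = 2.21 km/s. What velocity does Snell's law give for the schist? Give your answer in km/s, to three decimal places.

4.612 km/s

sin 8.1° = 0.1409; sin 17.1° = 0.2940.
V₂ = V₁·(sin θ₂/sin θ₁) = 2.21·(0.2940/0.1409) = 4.612 km/s.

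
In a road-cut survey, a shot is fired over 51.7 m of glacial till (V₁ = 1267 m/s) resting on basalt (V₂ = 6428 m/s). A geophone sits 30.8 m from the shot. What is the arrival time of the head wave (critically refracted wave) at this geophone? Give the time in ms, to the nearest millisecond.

θ_c = arcsin(V₁/V₂) = arcsin(1267/6428) = 11.37°, cos θ_c = 0.9804.
Intercept time tᵢ = 2h cos θ_c / V₁ = 2·51.7·0.9804/1267 = 0.08001 s.
t = x/V₂ + tᵢ = 30.8/6428 + 0.08001 = 0.08480 s.

85 ms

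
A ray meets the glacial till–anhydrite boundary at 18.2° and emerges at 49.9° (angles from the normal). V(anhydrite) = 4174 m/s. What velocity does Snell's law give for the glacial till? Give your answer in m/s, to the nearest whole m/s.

1704 m/s

sin 18.2° = 0.3123; sin 49.9° = 0.7649.
V₁ = V₂·(sin θ₁/sin θ₂) = 4174·(0.3123/0.7649) = 1704.34 m/s.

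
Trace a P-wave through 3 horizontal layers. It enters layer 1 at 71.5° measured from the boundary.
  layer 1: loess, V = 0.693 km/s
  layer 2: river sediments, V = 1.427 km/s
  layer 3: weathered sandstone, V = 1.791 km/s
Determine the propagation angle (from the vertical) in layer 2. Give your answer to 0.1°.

From the normal: θ₁ = 90° − 71.5° = 18.5°.
Ray parameter p = sin 18.5° / 0.693 = 4.5787e-01 s/km.
sin θ_2 = p·V_2 = 4.5787e-01 × 1.427 = 0.6534.
θ_2 = 40.80° from the vertical.

40.8°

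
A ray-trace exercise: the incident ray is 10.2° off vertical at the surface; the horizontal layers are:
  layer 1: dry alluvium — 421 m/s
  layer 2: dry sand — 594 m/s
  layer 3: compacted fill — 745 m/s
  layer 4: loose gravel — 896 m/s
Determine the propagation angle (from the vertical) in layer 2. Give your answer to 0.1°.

14.5°

Ray parameter p = sin 10.2° / 421 = 4.2063e-04 s/m.
sin θ_2 = p·V_2 = 4.2063e-04 × 594 = 0.2499.
θ_2 = 14.47° from the vertical.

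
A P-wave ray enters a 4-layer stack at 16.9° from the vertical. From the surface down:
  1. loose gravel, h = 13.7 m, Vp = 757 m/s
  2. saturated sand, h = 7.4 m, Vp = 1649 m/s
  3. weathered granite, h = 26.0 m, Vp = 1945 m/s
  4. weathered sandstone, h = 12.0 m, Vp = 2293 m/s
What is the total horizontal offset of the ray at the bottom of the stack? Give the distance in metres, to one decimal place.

Apply Snell's law at each interface; in layer i the horizontal offset is hᵢ·tan θᵢ.
Layer 1: θ = 16.90°; offset = 13.7·tan 16.90° = 4.162 m.
Layer 2: sin θ = 1649·sin 16.9°/757 = 0.6332, θ = 39.29°; offset = 7.4·tan 39.29° = 6.055 m.
Layer 3: sin θ = 1945·sin 16.9°/757 = 0.7469, θ = 48.32°; offset = 26.0·tan 48.32° = 29.206 m.
Layer 4: sin θ = 2293·sin 16.9°/757 = 0.8806, θ = 61.71°; offset = 12.0·tan 61.71° = 22.295 m.
Σ offsets = 61.719 m.

61.7 m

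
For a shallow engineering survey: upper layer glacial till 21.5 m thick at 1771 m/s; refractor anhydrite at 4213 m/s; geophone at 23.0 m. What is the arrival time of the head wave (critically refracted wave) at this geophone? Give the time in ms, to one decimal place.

27.5 ms

θ_c = arcsin(V₁/V₂) = arcsin(1771/4213) = 24.86°, cos θ_c = 0.9074.
Intercept time tᵢ = 2h cos θ_c / V₁ = 2·21.5·0.9074/1771 = 0.02203 s.
t = x/V₂ + tᵢ = 23.0/4213 + 0.02203 = 0.02749 s.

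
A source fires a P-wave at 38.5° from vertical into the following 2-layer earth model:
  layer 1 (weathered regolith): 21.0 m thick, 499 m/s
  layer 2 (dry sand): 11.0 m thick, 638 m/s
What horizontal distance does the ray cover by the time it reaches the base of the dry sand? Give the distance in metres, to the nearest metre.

Apply Snell's law at each interface; in layer i the horizontal offset is hᵢ·tan θᵢ.
Layer 1: θ = 38.50°; offset = 21.0·tan 38.50° = 16.704 m.
Layer 2: sin θ = 638·sin 38.5°/499 = 0.7959, θ = 52.74°; offset = 11.0·tan 52.74° = 14.462 m.
Σ offsets = 31.166 m.

31 m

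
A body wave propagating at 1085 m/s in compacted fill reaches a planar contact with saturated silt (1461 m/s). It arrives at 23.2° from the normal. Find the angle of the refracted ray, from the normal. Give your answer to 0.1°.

32.0°

Snell's law: sin θ₂ = (V₂/V₁)·sin θ₁ = (1461/1085)·sin 23.2° = 0.5305.
θ₂ = sin⁻¹(0.5305) = 32.04° (from vertical).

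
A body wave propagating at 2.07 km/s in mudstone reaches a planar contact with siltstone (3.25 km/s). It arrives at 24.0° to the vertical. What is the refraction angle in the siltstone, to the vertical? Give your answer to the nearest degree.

40°

Snell's law: sin θ₂ = (V₂/V₁)·sin θ₁ = (3.25/2.07)·sin 24.0° = 0.6386.
θ₂ = sin⁻¹(0.6386) = 39.69° (from vertical).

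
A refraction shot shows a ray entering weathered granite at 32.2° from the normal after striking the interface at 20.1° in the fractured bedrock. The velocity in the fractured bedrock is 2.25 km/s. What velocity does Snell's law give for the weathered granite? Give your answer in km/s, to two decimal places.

sin 20.1° = 0.3437; sin 32.2° = 0.5329.
V₂ = V₁·(sin θ₂/sin θ₁) = 2.25·(0.5329/0.3437) = 3.49 km/s.

3.49 km/s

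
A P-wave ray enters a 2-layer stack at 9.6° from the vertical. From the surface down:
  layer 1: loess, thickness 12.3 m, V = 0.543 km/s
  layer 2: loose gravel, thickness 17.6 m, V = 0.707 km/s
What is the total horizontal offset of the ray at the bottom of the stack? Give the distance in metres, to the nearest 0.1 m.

6.0 m

Apply Snell's law at each interface; in layer i the horizontal offset is hᵢ·tan θᵢ.
Layer 1: θ = 9.60°; offset = 12.3·tan 9.60° = 2.080 m.
Layer 2: sin θ = 0.707·sin 9.6°/0.543 = 0.2171, θ = 12.54°; offset = 17.6·tan 12.54° = 3.915 m.
Total horizontal offset = 5.995 m.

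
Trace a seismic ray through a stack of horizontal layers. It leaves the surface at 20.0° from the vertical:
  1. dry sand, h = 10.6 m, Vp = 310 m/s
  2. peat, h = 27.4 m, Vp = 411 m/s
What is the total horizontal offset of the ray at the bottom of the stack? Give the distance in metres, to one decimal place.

Apply Snell's law at each interface; in layer i the horizontal offset is hᵢ·tan θᵢ.
Layer 1: θ = 20.00°; offset = 10.6·tan 20.00° = 3.858 m.
Layer 2: sin θ = 411·sin 20.0°/310 = 0.4535, θ = 26.97°; offset = 27.4·tan 26.97° = 13.940 m.
Total horizontal offset = 17.798 m.

17.8 m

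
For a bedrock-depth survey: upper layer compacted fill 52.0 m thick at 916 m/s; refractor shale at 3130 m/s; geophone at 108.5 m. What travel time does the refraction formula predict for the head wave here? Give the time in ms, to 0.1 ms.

143.2 ms

t = x/V₂ + 2h·√(V₂²−V₁²)/(V₁V₂).
√(V₂²−V₁²) = √(3130²−916²) = 2993.0 m/s; delay term = 2·52.0·2993.0/(916·3130) = 0.10857 s.
t = 108.5/3130 + 0.10857 = 0.14323 s.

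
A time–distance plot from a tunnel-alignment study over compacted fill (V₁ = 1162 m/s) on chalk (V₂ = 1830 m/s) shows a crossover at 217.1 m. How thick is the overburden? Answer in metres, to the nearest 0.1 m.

x_cross = 2h·√((V₂+V₁)/(V₂−V₁)) → h = x_cross / (2·√((V₂+V₁)/(V₂−V₁))).
√((V₂+V₁)/(V₂−V₁)) = √((1830+1162)/(1830−1162)) = 2.1164.
h = 217.1 / (2·2.1164) = 51.29 m.

51.3 m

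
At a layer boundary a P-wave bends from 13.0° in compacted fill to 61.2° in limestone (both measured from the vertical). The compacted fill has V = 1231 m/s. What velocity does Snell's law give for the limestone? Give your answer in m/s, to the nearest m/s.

4795 m/s

sin 13.0° = 0.2250; sin 61.2° = 0.8763.
V₂ = V₁·(sin θ₂/sin θ₁) = 1231·(0.8763/0.2250) = 4795.41 m/s.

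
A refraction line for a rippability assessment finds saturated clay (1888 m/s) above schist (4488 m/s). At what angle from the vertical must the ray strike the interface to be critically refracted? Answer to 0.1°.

24.9°

Critical incidence: sin θ_c = V₁/V₂ = 1888/4488 = 0.4207.
θ_c = arcsin 0.4207 = 24.88°.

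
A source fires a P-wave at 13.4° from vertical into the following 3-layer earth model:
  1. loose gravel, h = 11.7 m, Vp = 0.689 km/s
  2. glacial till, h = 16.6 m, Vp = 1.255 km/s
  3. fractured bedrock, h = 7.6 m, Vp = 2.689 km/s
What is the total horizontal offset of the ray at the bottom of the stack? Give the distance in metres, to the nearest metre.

Apply Snell's law at each interface; in layer i the horizontal offset is hᵢ·tan θᵢ.
Layer 1: θ = 13.40°; offset = 11.7·tan 13.40° = 2.787 m.
Layer 2: sin θ = 1.255·sin 13.4°/0.689 = 0.4221, θ = 24.97°; offset = 16.6·tan 24.97° = 7.730 m.
Layer 3: sin θ = 2.689·sin 13.4°/0.689 = 0.9045, θ = 64.75°; offset = 7.6·tan 64.75° = 16.114 m.
Summing the layer offsets gives 26.631 m.

27 m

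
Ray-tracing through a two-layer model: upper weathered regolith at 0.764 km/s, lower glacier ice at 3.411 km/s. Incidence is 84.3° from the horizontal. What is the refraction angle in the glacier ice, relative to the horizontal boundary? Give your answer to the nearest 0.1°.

63.7°

Convert to the normal: θ₁ = 90° − 84.3° = 5.7°.
Snell's law: sin θ₂ = (V₂/V₁)·sin θ₁ = (3.411/0.764)·sin 5.7° = 0.4434.
θ₂ = arcsin 0.4434 = 26.32° from the normal.
From the interface: 90° − 26.32° = 63.68°.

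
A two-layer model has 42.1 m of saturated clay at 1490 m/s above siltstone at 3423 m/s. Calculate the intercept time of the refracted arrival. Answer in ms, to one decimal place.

tᵢ = 2h·√(V₂²−V₁²)/(V₁V₂).
√(V₂²−V₁²) = √(3423²−1490²) = 3081.7 m/s.
tᵢ = 2·42.1·3081.7/(1490·3423) = 0.05088 s.

50.9 ms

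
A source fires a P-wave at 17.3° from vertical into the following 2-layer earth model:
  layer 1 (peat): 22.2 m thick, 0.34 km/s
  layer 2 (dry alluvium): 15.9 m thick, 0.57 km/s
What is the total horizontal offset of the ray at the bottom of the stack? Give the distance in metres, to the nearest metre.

p = sin θ₁/V₁ = sin 17.3°/0.34 = 8.7463e-01 s/km is conserved through the stack.
Layer 1: θ = 17.30°; offset = 22.2·tan 17.30° = 6.915 m.
Layer 2: sin θ = p·0.57 = 0.4985 → θ = 29.90°; offset = 15.9·tan 29.90° = 9.144 m.
Total horizontal offset = 16.059 m.

16 m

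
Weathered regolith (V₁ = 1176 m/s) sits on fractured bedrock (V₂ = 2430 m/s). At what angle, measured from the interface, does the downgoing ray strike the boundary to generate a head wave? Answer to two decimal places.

61.06°

Critical incidence: sin θ_c = V₁/V₂ = 1176/2430 = 0.4840.
θ_c = arcsin 0.4840 = 28.94°.
Measured from the interface: 90° − 28.94° = 61.06°.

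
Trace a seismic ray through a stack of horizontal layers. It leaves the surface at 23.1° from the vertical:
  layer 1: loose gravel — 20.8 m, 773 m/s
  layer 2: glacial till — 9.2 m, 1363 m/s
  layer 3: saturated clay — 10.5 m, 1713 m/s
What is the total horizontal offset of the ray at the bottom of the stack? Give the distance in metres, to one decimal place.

p = sin θ₁/V₁ = sin 23.1°/773 = 5.0755e-04 s/m is conserved through the stack.
Layer 1: θ = 23.10°; offset = 20.8·tan 23.10° = 8.872 m.
Layer 2: sin θ = p·1363 = 0.6918 → θ = 43.77°; offset = 9.2·tan 43.77° = 8.814 m.
Layer 3: sin θ = p·1713 = 0.8694 → θ = 60.39°; offset = 10.5·tan 60.39° = 18.478 m.
Σ offsets = 36.164 m.

36.2 m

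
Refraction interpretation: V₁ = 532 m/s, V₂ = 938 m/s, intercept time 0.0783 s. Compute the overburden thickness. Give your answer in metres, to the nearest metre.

θ_c = arcsin(532/938) = 34.55°; cos θ_c = 0.8236.
tᵢ = 2h cos θ_c/V₁ ⇒ h = tᵢ·V₁/(2 cos θ_c) = 0.0783·532/(2·0.8236) = 25.29 m.

25 m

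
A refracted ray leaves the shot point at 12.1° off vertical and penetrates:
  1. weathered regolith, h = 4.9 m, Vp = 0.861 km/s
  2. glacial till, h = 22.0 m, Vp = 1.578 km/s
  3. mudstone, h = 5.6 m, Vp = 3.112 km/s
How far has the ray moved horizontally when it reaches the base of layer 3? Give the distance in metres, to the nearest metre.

Ray parameter p = sin 12.1° / 0.861 km/s = 2.4346e-01 s/km.
Layer 1: θ = 12.10°; offset = 4.9·tan 12.10° = 1.050 m.
Layer 2: sin θ = p·1.578 = 0.3842 → θ = 22.59°; offset = 22.0·tan 22.59° = 9.154 m.
Layer 3: sin θ = p·3.112 = 0.7576 → θ = 49.26°; offset = 5.6·tan 49.26° = 6.501 m.
Total horizontal offset = 16.706 m.

17 m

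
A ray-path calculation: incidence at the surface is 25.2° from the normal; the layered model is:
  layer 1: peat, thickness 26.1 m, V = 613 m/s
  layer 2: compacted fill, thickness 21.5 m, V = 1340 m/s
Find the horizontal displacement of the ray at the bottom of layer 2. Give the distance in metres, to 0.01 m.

67.00 m

Apply Snell's law at each interface; in layer i the horizontal offset is hᵢ·tan θᵢ.
Layer 1: θ = 25.20°; offset = 26.1·tan 25.20° = 12.2817 m.
Layer 2: sin θ = 1340·sin 25.2°/613 = 0.9307, θ = 68.55°; offset = 21.5·tan 68.55° = 54.7227 m.
Total horizontal offset = 67.0044 m.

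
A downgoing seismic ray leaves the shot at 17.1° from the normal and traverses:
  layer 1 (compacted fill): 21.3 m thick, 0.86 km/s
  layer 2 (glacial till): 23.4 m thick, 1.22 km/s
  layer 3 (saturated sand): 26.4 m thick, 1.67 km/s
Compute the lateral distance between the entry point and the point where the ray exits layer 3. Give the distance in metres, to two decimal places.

35.65 m

Apply Snell's law at each interface; in layer i the horizontal offset is hᵢ·tan θᵢ.
Layer 1: θ = 17.10°; offset = 21.3·tan 17.10° = 6.5527 m.
Layer 2: sin θ = 1.22·sin 17.1°/0.86 = 0.4171, θ = 24.65°; offset = 23.4·tan 24.65° = 10.7397 m.
Layer 3: sin θ = 1.67·sin 17.1°/0.86 = 0.5710, θ = 34.82°; offset = 26.4·tan 34.82° = 18.3614 m.
Summing the layer offsets gives 35.6539 m.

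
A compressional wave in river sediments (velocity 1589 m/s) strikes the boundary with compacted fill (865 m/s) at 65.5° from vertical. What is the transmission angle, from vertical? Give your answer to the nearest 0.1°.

sin θ₁/V₁ = sin θ₂/V₂ ⇒ sin θ₂ = 865·sin 65.5°/1589 = 865·0.9100/1589 = 0.4954.
θ₂ = sin⁻¹(0.4954) = 29.69° (from vertical).

29.7°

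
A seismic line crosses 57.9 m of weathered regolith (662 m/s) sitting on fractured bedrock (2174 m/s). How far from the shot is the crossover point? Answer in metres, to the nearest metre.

x_cross = 2h·√((V₂+V₁)/(V₂−V₁)).
(V₂+V₁)/(V₂−V₁) = (2174+662)/(2174−662) = 1.8757; √ = 1.3695.
x_cross = 2·57.9·1.3695 = 158.59 m.

159 m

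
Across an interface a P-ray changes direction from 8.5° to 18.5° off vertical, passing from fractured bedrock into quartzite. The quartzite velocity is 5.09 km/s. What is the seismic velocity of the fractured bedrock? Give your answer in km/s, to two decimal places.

Snell's law: sin 8.5°/V₁ = sin 18.5°/V₂.
V₁ = V₂·sin 8.5°/sin 18.5° = 5.09 × 0.4658 = 2.37 km/s.

2.37 km/s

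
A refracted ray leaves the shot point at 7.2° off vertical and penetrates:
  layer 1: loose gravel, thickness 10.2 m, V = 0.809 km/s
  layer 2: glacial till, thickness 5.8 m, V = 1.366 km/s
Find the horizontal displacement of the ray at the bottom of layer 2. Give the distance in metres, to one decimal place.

Apply Snell's law at each interface; in layer i the horizontal offset is hᵢ·tan θᵢ.
Layer 1: θ = 7.20°; offset = 10.2·tan 7.20° = 1.289 m.
Layer 2: sin θ = 1.366·sin 7.2°/0.809 = 0.2116, θ = 12.22°; offset = 5.8·tan 12.22° = 1.256 m.
Σ offsets = 2.544 m.

2.5 m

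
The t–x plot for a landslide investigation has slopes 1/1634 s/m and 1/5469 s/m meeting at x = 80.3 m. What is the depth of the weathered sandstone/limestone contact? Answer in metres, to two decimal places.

x_cross = 2h·√((V₂+V₁)/(V₂−V₁)) → h = x_cross / (2·√((V₂+V₁)/(V₂−V₁))).
√((V₂+V₁)/(V₂−V₁)) = √((5469+1634)/(5469−1634)) = 1.3609.
h = 80.3 / (2·1.3609) = 29.50 m.

29.50 m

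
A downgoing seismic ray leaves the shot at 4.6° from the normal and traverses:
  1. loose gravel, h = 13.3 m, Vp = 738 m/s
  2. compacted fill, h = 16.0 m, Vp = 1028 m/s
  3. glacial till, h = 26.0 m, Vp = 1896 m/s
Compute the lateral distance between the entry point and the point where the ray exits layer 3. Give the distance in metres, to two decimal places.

p = sin θ₁/V₁ = sin 4.6°/738 = 1.0867e-04 s/m is conserved through the stack.
Layer 1: θ = 4.60°; offset = 13.3·tan 4.60° = 1.0701 m.
Layer 2: sin θ = p·1028 = 0.1117 → θ = 6.41°; offset = 16.0·tan 6.41° = 1.7987 m.
Layer 3: sin θ = p·1896 = 0.2060 → θ = 11.89°; offset = 26.0·tan 11.89° = 5.4745 m.
Total horizontal offset = 8.3433 m.

8.34 m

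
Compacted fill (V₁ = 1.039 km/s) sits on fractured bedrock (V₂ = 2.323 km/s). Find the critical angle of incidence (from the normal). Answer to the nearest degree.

27°

Critical incidence: sin θ_c = V₁/V₂ = 1.039/2.323 = 0.4473.
θ_c = arcsin 0.4473 = 26.57°.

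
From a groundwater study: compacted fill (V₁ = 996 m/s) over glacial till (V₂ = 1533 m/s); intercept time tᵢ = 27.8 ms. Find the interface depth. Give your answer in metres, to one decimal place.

18.2 m

h = tᵢ·V₁·V₂ / (2·√(V₂²−V₁²)).
√(V₂²−V₁²) = √(1533² − 996²) = 1165.4 m/s.
h = 0.0278 s × 996 × 1533 / (2 × 1165.4) = 18.21 m.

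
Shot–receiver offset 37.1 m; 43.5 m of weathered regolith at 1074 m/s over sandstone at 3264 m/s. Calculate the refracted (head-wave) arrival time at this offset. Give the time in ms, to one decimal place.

t = x/V₂ + 2h·√(V₂²−V₁²)/(V₁V₂).
√(V₂²−V₁²) = √(3264²−1074²) = 3082.2 m/s; delay term = 2·43.5·3082.2/(1074·3264) = 0.07649 s.
t = 37.1/3264 + 0.07649 = 0.08786 s.

87.9 ms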